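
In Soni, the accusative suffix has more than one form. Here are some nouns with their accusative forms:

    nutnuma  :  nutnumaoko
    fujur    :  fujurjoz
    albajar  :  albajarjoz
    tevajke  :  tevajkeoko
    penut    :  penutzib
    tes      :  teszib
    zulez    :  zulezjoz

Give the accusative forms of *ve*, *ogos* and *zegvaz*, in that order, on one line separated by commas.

veoko, ogoszib, zegvazjoz

Looking at the final sound of each stem: -zib when the stem ends in a voiceless consonant (*penut*, *tes*); -joz when the stem ends in a voiced consonant (*fujur*, *albajar*, *zulez*); -oko when the stem ends in a vowel (*nutnuma*, *tevajke*).
*ve*: final sound = /e/, a vowel → -oko → *veoko*.
*ogos*: final sound = /s/, a voiceless consonant → -zib → *ogoszib*.
*zegvaz*: final sound = /z/, a voiced consonant → -joz → *zegvazjoz*.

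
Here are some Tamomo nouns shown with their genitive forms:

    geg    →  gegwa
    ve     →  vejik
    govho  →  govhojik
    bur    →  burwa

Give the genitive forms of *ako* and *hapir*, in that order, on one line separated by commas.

akojik, hapirwa

The pattern is consonant vs. vowel: -wa when the stem ends in a consonant (*geg*, *bur*); -jik when the stem ends in a vowel (*ve*, *govho*).
*ako* — final sound /o/ (a vowel) → -jik → *akojik*.
*hapir*: final sound = /r/, a consonant → -wa → *hapirwa*.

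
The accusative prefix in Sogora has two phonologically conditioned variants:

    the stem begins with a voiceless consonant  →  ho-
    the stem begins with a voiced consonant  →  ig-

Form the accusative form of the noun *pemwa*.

hopemwa

The first consonant of *pemwa* is /p/, which is voiceless, so the prefix is ho-, giving *hopemwa*.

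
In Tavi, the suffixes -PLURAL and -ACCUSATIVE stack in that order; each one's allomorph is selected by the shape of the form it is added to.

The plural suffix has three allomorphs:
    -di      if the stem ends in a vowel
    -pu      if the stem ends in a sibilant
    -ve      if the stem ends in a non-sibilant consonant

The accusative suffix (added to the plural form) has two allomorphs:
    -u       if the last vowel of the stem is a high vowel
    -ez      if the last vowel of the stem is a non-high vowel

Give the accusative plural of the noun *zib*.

zibveez

*zib* — final sound /b/ (a non-sibilant consonant) → -ve → *zibve*.
Since the last vowel of the plural form *zibve* is /e/ (a non-high vowel), it takes -ez, giving *zibveez*.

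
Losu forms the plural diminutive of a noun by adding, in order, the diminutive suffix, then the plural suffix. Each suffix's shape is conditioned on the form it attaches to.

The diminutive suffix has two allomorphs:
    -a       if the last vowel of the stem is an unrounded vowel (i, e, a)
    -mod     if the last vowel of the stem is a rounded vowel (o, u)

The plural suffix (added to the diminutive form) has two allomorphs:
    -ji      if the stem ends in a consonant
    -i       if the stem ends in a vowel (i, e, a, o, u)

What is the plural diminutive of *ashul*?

ashulmodji

*ashul*: last vowel = /u/, a rounded vowel → -mod → *ashulmod*.
The diminutive form *ashulmod* — final sound /d/ (a consonant) → -ji → *ashulmodji*.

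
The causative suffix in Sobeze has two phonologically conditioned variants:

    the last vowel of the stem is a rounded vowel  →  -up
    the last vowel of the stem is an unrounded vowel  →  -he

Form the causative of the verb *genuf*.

genufup

*genuf* — last vowel /u/ (a rounded vowel) → -up → *genufup*.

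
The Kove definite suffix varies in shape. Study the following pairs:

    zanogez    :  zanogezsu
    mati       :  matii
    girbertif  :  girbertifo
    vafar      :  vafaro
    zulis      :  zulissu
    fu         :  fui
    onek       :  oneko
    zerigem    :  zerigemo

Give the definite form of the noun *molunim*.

molunimo

The alternation tracks the final sound of the stem — -su when the stem ends in a sibilant (*zanogez*, *zulis*); -o when the stem ends in a non-sibilant consonant (*girbertif*, *vafar*, *onek*, *zerigem*); -i when the stem ends in a vowel (*mati*, *fu*).
Since the final sound of *molunim* is /m/ (a non-sibilant consonant), it takes -o, giving *molunimo*.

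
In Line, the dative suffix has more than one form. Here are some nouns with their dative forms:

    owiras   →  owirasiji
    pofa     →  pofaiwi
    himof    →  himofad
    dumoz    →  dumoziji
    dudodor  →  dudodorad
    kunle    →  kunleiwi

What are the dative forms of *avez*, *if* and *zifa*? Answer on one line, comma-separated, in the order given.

aveziji, ifad, zifaiwi

Looking at the final sound of each stem: -iji when the stem ends in a sibilant (*owiras*, *dumoz*); -ad when the stem ends in a non-sibilant consonant (*himof*, *dudodor*); -iwi when the stem ends in a vowel (*pofa*, *kunle*).
*avez*: final sound = /z/, a sibilant → -iji → *aveziji*.
*if* — final sound /f/ (a non-sibilant consonant) → -ad → *ifad*.
*zifa* — final sound /a/ (a vowel) → -iwi → *zifaiwi*.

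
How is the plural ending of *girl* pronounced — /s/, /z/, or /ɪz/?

/z/

The stem *girl* ends in a voiced non-sibilant sound.
The plural suffix surfaces as /ɪz/ after sibilants, /s/ after other voiceless consonants, and /z/ after other voiced sounds.
So the plural -s on *girl* is pronounced /z/.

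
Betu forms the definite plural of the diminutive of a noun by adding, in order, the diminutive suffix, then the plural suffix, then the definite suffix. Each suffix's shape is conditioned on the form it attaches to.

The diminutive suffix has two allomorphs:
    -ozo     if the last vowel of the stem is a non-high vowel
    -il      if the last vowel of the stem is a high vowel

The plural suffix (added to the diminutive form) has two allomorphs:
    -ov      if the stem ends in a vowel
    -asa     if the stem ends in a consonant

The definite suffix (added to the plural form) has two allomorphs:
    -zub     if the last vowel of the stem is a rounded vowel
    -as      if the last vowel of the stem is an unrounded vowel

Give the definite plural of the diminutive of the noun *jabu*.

*jabu*: last vowel = /u/, a high vowel → -il → *jabuil*.
The diminutive form *jabuil*: final sound = /l/, a consonant → -asa → *jabuilasa*.
Since the last vowel of the plural form *jabuilasa* is /a/ (an unrounded vowel), it takes -as, giving *jabuilasaas*.

jabuilasaas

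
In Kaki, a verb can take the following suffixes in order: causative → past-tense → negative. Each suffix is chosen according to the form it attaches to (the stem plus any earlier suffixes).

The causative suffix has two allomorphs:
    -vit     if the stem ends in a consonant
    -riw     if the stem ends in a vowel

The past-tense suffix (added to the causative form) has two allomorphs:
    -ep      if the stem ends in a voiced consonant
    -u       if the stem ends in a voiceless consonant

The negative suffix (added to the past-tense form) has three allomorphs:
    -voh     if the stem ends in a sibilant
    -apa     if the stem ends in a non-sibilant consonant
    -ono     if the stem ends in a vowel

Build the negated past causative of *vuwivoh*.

Since the final sound of *vuwivoh* is /h/ (a consonant), it takes -vit, giving *vuwivohvit*.
The final consonant of the causative form *vuwivohvit* is /t/, which is voiceless, so the past-tense suffix is -u, giving *vuwivohvitu*.
The past-tense form *vuwivohvitu*: final sound = /u/, a vowel → -ono → *vuwivohvituono*.

vuwivohvituono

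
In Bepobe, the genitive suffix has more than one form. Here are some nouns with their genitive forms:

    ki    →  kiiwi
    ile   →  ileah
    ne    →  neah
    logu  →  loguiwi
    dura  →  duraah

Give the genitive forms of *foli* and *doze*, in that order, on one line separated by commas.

The alternation tracks the last vowel of the stem — -iwi when the last vowel of the stem is a high vowel (*ki*, *logu*); -ah when the last vowel of the stem is a non-high vowel (*ile*, *ne*, *dura*).
*foli* — last vowel /i/ (a high vowel) → -iwi → *foliiwi*.
*doze*: last vowel = /e/, a non-high vowel → -ah → *dozeah*.

foliiwi, dozeah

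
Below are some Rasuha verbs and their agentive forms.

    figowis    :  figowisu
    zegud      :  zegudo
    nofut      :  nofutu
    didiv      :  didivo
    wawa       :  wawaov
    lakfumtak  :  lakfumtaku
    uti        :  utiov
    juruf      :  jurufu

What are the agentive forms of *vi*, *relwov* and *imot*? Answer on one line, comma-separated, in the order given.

Looking at the final sound of each stem: -u when the stem ends in a voiceless consonant (*figowis*, *nofut*, *lakfumtak*, *juruf*); -o when the stem ends in a voiced consonant (*zegud*, *didiv*); -ov when the stem ends in a vowel (*wawa*, *uti*).
The final sound of *vi* is /i/, which is a vowel, so the suffix is -ov, giving *viov*.
The final sound of *relwov* is /v/, which is a voiced consonant, so the suffix is -o, giving *relwovo*.
The final sound of *imot* is /t/, which is a voiceless consonant, so the suffix is -u, giving *imotu*.

viov, relwovo, imotu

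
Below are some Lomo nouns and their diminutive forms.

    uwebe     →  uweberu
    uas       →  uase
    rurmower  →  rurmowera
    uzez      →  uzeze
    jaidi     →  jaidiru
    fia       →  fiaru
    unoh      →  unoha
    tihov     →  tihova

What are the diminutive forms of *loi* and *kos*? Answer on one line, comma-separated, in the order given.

loiru, kose

Looking at the final sound of each stem: -e when the stem ends in a sibilant (*uas*, *uzez*); -a when the stem ends in a non-sibilant consonant (*rurmower*, *unoh*, *tihov*); -ru when the stem ends in a vowel (*uwebe*, *jaidi*, *fia*).
*loi* — final sound /i/ (a vowel) → -ru → *loiru*.
The final sound of *kos* is /s/, which is a sibilant, so the suffix is -e, giving *kose*.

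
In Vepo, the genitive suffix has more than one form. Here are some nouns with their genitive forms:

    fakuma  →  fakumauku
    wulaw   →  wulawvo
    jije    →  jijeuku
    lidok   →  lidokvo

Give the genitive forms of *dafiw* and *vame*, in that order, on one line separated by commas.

dafiwvo, vameuku

Looking at the final sound of each stem: -vo when the stem ends in a consonant (*wulaw*, *lidok*); -uku when the stem ends in a vowel (*fakuma*, *jije*).
Since the final sound of *dafiw* is /w/ (a consonant), it takes -vo, giving *dafiwvo*.
The final sound of *vame* is /e/, which is a vowel, so the suffix is -uku, giving *vameuku*.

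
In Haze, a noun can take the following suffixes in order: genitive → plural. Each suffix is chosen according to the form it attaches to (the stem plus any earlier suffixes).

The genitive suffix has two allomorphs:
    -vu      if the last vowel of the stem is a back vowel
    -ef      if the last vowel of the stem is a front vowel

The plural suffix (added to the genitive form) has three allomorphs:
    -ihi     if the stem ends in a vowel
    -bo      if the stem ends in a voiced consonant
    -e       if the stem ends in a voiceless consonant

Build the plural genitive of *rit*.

*rit* — last vowel /i/ (a front vowel) → -ef → *ritef*.
The genitive form *ritef* — final sound /f/ (a voiceless consonant) → -e → *ritefe*.

ritefe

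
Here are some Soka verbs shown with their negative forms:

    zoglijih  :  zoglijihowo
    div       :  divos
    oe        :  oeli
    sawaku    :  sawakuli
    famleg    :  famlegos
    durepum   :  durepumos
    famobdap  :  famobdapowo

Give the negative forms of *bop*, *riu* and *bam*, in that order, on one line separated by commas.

bopowo, riuli, bamos

The pattern is voicing of the final sound: -owo when the stem ends in a voiceless consonant (*zoglijih*, *famobdap*); -os when the stem ends in a voiced consonant (*div*, *famleg*, *durepum*); -li when the stem ends in a vowel (*oe*, *sawaku*).
*bop* — final sound /p/ (a voiceless consonant) → -owo → *bopowo*.
*riu*: final sound = /u/, a vowel → -li → *riuli*.
The final sound of *bam* is /m/, which is a voiced consonant, so the suffix is -os, giving *bamos*.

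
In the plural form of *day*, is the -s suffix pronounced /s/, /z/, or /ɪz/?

The stem *day* ends in a voiced non-sibilant sound.
The plural suffix surfaces as /ɪz/ after sibilants, /s/ after other voiceless consonants, and /z/ after other voiced sounds.
So the plural -s on *day* is pronounced /z/.

/z/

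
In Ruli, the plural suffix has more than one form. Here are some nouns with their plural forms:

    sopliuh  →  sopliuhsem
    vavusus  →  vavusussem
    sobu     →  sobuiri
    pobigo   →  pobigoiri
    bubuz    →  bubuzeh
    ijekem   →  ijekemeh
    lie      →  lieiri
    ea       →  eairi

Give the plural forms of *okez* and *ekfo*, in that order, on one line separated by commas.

The alternation tracks the final sound of the stem — -sem when the stem ends in a voiceless consonant (*sopliuh*, *vavusus*); -eh when the stem ends in a voiced consonant (*bubuz*, *ijekem*); -iri when the stem ends in a vowel (*sobu*, *pobigo*, *lie*, *ea*).
*okez*: final sound = /z/, a voiced consonant → -eh → *okezeh*.
*ekfo*: final sound = /o/, a vowel → -iri → *ekfoiri*.

okezeh, ekfoiri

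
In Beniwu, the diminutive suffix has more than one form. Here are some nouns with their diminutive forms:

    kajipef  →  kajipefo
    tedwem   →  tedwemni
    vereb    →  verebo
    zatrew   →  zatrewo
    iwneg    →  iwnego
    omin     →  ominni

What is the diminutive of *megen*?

megenni

The pattern is nasality of the final consonant: -ni when the stem ends in a nasal (*tedwem*, *omin*); -o when the stem ends in a non-nasal consonant (*kajipef*, *vereb*, *zatrew*, *iwneg*).
The final consonant of *megen* is /n/, which is a nasal, so the suffix is -ni, giving *megenni*.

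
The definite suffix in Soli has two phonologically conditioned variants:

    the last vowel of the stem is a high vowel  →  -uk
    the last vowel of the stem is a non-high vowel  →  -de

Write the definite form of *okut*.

*okut* — last vowel /u/ (a high vowel) → -uk → *okutuk*.

okutuk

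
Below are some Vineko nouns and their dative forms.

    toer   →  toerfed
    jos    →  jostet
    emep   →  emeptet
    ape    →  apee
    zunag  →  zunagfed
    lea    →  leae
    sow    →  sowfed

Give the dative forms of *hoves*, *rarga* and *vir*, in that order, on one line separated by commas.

Looking at the final sound of each stem: -tet when the stem ends in a voiceless consonant (*jos*, *emep*); -fed when the stem ends in a voiced consonant (*toer*, *zunag*, *sow*); -e when the stem ends in a vowel (*ape*, *lea*).
*hoves* — final sound /s/ (a voiceless consonant) → -tet → *hovestet*.
*rarga* — final sound /a/ (a vowel) → -e → *rargae*.
*vir*: final sound = /r/, a voiced consonant → -fed → *virfed*.

hovestet, rargae, virfed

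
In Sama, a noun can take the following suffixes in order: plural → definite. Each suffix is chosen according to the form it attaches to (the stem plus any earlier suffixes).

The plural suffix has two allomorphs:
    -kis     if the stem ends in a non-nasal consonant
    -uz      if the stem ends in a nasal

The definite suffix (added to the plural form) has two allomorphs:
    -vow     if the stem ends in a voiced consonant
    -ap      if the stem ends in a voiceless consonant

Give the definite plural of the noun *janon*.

janonuzvow

*janon* — final consonant /n/ (a nasal) → -uz → *janonuz*.
Since the final consonant of the plural form *janonuz* is /z/ (voiced), it takes -vow, giving *janonuzvow*.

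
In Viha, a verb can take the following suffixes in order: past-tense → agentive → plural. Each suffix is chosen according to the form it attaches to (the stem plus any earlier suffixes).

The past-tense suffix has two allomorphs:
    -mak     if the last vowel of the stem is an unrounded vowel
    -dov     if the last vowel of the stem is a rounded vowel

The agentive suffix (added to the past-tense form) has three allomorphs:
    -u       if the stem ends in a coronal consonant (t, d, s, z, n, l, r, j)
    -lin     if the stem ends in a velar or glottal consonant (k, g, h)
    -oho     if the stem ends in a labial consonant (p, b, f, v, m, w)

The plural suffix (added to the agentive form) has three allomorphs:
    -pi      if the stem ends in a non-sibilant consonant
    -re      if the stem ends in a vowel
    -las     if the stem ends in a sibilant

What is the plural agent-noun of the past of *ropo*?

ropodovohore

The last vowel of *ropo* is /o/, which is a rounded vowel, so the past-tense suffix is -dov, giving *ropodov*.
The past-tense form *ropodov* — final consonant /v/ (labial) → -oho → *ropodovoho*.
The final sound of the agentive form *ropodovoho* is /o/, which is a vowel, so the plural suffix is -re, giving *ropodovohore*.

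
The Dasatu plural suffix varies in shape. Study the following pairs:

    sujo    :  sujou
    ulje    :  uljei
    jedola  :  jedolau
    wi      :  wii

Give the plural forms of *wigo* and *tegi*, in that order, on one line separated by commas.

Looking at the last vowel of each stem: -i when the last vowel of the stem is a front vowel (*ulje*, *wi*); -u when the last vowel of the stem is a back vowel (*sujo*, *jedola*).
*wigo* — last vowel /o/ (a back vowel) → -u → *wigou*.
*tegi* — last vowel /i/ (a front vowel) → -i → *tegii*.

wigou, tegii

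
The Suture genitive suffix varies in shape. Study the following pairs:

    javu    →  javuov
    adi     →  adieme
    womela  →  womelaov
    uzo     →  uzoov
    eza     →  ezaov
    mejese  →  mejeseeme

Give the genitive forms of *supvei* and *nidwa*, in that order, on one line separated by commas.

Looking at the last vowel of each stem: -eme when the last vowel of the stem is a front vowel (*adi*, *mejese*); -ov when the last vowel of the stem is a back vowel (*javu*, *womela*, *uzo*, *eza*).
Since the last vowel of *supvei* is /i/ (a front vowel), it takes -eme, giving *supveieme*.
The last vowel of *nidwa* is /a/, which is a back vowel, so the suffix is -ov, giving *nidwaov*.

supveieme, nidwaov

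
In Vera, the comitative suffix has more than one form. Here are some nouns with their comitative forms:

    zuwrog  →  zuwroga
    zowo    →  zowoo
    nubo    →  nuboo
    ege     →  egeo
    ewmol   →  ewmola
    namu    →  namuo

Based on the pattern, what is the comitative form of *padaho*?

padahoo

The alternation tracks the final sound of the stem — -a when the stem ends in a consonant (*zuwrog*, *ewmol*); -o when the stem ends in a vowel (*zowo*, *nubo*, *ege*, *namu*).
Since the final sound of *padaho* is /o/ (a vowel), it takes -o, giving *padahoo*.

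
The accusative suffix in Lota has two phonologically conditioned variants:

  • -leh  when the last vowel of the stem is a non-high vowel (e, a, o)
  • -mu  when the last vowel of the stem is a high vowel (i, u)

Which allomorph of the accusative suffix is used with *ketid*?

The last vowel of *ketid* is /i/, which is a high vowel, so the suffix is -mu.

-mu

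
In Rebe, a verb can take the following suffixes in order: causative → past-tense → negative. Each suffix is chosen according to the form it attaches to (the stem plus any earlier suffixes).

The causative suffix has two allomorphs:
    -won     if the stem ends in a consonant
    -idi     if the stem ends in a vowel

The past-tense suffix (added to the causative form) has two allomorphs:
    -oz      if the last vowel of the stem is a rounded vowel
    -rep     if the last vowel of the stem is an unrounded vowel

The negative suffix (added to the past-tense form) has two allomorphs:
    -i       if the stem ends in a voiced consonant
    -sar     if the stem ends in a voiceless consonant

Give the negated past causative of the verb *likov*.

The final sound of *likov* is /v/, which is a consonant, so the causative suffix is -won, giving *likovwon*.
The last vowel of the causative form *likovwon* is /o/, which is a rounded vowel, so the past-tense suffix is -oz, giving *likovwonoz*.
The past-tense form *likovwonoz* — final consonant /z/ (voiced) → -i → *likovwonozi*.

likovwonozi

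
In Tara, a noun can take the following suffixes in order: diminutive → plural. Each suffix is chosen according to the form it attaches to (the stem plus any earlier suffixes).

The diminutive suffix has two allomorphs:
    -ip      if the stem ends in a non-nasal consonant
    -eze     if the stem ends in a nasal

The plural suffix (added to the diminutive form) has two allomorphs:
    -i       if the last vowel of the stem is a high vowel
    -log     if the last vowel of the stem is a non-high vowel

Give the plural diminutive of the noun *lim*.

limezelog

*lim*: final consonant = /m/, a nasal → -eze → *limeze*.
The diminutive form *limeze* — last vowel /e/ (a non-high vowel) → -log → *limezelog*.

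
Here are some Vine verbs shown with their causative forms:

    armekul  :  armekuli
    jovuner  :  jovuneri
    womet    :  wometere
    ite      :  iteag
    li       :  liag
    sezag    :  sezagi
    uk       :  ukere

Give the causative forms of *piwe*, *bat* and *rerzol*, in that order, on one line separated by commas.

The alternation tracks the final sound of the stem — -ere when the stem ends in a voiceless consonant (*womet*, *uk*); -i when the stem ends in a voiced consonant (*armekul*, *jovuner*, *sezag*); -ag when the stem ends in a vowel (*ite*, *li*).
The final sound of *piwe* is /e/, which is a vowel, so the suffix is -ag, giving *piweag*.
Since the final sound of *bat* is /t/ (a voiceless consonant), it takes -ere, giving *batere*.
Since the final sound of *rerzol* is /l/ (a voiced consonant), it takes -i, giving *rerzoli*.

piweag, batere, rerzoli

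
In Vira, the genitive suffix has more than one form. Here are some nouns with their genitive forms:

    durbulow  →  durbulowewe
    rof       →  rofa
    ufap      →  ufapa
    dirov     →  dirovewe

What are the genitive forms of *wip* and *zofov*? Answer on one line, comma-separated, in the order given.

The suffix is conditioned by the final consonant: -a when the stem ends in a voiceless consonant (*rof*, *ufap*); -ewe when the stem ends in a voiced consonant (*durbulow*, *dirov*).
*wip*: final consonant = /p/, voiceless → -a → *wipa*.
*zofov* — final consonant /v/ (voiced) → -ewe → *zofovewe*.

wipa, zofovewe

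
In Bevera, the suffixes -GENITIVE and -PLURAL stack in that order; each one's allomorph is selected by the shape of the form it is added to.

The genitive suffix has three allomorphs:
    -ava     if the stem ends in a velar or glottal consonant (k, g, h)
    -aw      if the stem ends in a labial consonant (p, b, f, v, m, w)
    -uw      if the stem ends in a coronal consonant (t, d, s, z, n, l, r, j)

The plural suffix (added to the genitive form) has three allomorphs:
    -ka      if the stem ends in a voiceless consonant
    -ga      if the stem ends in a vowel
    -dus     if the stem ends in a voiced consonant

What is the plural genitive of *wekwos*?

*wekwos*: final consonant = /s/, coronal → -uw → *wekwosuw*.
The genitive form *wekwosuw*: final sound = /w/, a voiced consonant → -dus → *wekwosuwdus*.

wekwosuwdus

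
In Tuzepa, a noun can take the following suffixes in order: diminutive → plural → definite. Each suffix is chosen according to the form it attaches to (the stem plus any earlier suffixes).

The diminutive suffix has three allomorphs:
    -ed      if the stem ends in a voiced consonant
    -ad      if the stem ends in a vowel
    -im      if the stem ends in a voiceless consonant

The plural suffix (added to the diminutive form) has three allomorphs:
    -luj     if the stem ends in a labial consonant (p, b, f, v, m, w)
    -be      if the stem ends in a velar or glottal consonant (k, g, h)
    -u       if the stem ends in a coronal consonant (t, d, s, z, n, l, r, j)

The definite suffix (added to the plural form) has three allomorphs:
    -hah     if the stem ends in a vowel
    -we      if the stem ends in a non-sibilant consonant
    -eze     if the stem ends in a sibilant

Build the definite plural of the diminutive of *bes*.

besimlujwe

Since the final sound of *bes* is /s/ (a voiceless consonant), it takes -im, giving *besim*.
The diminutive form *besim*: final consonant = /m/, labial → -luj → *besimluj*.
The plural form *besimluj*: final sound = /j/, a non-sibilant consonant → -we → *besimlujwe*.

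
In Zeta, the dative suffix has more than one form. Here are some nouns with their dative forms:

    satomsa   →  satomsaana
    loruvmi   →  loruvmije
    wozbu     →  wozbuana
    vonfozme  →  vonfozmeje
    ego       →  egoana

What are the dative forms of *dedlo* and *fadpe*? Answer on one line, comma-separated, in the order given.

dedloana, fadpeje

Looking at the last vowel of each stem: -je when the last vowel of the stem is a front vowel (*loruvmi*, *vonfozme*); -ana when the last vowel of the stem is a back vowel (*satomsa*, *wozbu*, *ego*).
*dedlo* — last vowel /o/ (a back vowel) → -ana → *dedloana*.
The last vowel of *fadpe* is /e/, which is a front vowel, so the suffix is -je, giving *fadpeje*.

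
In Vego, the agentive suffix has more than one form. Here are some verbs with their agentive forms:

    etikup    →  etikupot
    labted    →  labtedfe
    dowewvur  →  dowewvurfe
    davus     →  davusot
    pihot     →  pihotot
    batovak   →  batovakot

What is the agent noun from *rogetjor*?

rogetjorfe

The pattern is voicing of the final consonant: -ot when the stem ends in a voiceless consonant (*etikup*, *davus*, *pihot*, *batovak*); -fe when the stem ends in a voiced consonant (*labted*, *dowewvur*).
*rogetjor*: final consonant = /r/, voiced → -fe → *rogetjorfe*.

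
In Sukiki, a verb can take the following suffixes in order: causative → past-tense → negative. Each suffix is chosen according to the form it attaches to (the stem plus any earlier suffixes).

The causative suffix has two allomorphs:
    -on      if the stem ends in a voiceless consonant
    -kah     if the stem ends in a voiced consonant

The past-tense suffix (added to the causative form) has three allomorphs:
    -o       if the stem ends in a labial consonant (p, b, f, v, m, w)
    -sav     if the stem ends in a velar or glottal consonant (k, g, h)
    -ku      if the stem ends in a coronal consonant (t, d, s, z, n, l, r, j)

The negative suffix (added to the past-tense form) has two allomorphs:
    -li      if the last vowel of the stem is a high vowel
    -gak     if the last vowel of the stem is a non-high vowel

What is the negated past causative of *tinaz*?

tinazkahsavgak

The final consonant of *tinaz* is /z/, which is voiced, so the causative suffix is -kah, giving *tinazkah*.
Since the final consonant of the causative form *tinazkah* is /h/ (velar/glottal), it takes -sav, giving *tinazkahsav*.
The last vowel of the past-tense form *tinazkahsav* is /a/, which is a non-high vowel, so the negative suffix is -gak, giving *tinazkahsavgak*.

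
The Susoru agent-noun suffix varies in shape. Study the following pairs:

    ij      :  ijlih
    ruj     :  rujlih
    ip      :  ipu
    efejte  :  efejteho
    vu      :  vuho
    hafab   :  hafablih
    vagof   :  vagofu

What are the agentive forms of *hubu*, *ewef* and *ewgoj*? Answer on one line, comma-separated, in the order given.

hubuho, ewefu, ewgojlih

The pattern is voicing of the final sound: -u when the stem ends in a voiceless consonant (*ip*, *vagof*); -lih when the stem ends in a voiced consonant (*ij*, *ruj*, *hafab*); -ho when the stem ends in a vowel (*efejte*, *vu*).
*hubu*: final sound = /u/, a vowel → -ho → *hubuho*.
*ewef*: final sound = /f/, a voiceless consonant → -u → *ewefu*.
*ewgoj* — final sound /j/ (a voiced consonant) → -lih → *ewgojlih*.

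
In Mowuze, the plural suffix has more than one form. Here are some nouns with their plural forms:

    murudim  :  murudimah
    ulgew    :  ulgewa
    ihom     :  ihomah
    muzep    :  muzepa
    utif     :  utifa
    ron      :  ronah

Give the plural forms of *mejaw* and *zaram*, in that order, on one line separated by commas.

mejawa, zaramah

Looking at the final consonant of each stem: -ah when the stem ends in a nasal (*murudim*, *ihom*, *ron*); -a when the stem ends in a non-nasal consonant (*ulgew*, *muzep*, *utif*).
*mejaw* — final consonant /w/ (non-nasal) → -a → *mejawa*.
The final consonant of *zaram* is /m/, which is a nasal, so the suffix is -ah, giving *zaramah*.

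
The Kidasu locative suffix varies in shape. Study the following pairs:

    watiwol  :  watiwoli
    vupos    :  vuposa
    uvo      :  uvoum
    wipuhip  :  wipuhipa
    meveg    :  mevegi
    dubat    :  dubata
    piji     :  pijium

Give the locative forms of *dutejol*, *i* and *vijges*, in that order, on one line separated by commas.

dutejoli, ium, vijgesa

Looking at the final sound of each stem: -a when the stem ends in a voiceless consonant (*vupos*, *wipuhip*, *dubat*); -i when the stem ends in a voiced consonant (*watiwol*, *meveg*); -um when the stem ends in a vowel (*uvo*, *piji*).
*dutejol* — final sound /l/ (a voiced consonant) → -i → *dutejoli*.
*i*: final sound = /i/, a vowel → -um → *ium*.
Since the final sound of *vijges* is /s/ (a voiceless consonant), it takes -a, giving *vijgesa*.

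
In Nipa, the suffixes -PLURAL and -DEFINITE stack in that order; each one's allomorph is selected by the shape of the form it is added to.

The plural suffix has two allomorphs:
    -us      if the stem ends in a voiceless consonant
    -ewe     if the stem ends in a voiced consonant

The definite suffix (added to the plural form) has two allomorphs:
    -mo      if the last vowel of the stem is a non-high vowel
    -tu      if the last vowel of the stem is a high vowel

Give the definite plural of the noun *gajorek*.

gajorekustu

The final consonant of *gajorek* is /k/, which is voiceless, so the plural suffix is -us, giving *gajorekus*.
The last vowel of the plural form *gajorekus* is /u/, which is a high vowel, so the definite suffix is -tu, giving *gajorekustu*.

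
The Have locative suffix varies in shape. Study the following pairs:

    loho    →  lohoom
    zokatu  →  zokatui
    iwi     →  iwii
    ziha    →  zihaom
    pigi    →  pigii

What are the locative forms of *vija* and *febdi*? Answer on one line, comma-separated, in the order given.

The alternation tracks the last vowel of the stem — -i when the last vowel of the stem is a high vowel (*zokatu*, *iwi*, *pigi*); -om when the last vowel of the stem is a non-high vowel (*loho*, *ziha*).
*vija*: last vowel = /a/, a non-high vowel → -om → *vijaom*.
Since the last vowel of *febdi* is /i/ (a high vowel), it takes -i, giving *febdii*.

vijaom, febdii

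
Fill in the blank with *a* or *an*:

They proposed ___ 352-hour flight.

The indefinite article is chosen by the initial *sound* of the following word, not its spelling.
The number *352* is spoken "three hundred …", beginning with /θriː/ — a consonant sound.
So the article is *a*: They proposed a 352-hour flight.

a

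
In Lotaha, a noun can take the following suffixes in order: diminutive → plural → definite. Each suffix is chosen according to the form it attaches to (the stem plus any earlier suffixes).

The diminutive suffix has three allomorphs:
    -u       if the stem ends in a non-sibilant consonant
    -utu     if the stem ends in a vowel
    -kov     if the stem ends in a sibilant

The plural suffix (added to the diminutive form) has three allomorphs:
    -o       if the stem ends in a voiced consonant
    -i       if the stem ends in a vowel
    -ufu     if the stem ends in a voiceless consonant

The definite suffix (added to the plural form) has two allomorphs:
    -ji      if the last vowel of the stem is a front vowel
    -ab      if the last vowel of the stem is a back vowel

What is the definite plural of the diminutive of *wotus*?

The final sound of *wotus* is /s/, which is a sibilant, so the diminutive suffix is -kov, giving *wotuskov*.
The diminutive form *wotuskov*: final sound = /v/, a voiced consonant → -o → *wotuskovo*.
The plural form *wotuskovo* — last vowel /o/ (a back vowel) → -ab → *wotuskovoab*.

wotuskovoab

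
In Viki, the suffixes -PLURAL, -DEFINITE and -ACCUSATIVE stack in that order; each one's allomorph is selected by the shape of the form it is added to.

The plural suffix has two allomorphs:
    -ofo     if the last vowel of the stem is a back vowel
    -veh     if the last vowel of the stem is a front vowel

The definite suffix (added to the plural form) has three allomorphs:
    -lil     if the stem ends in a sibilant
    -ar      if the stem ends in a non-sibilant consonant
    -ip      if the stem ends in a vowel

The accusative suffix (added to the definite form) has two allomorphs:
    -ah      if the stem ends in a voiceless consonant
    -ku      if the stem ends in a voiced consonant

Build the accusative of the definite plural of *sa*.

*sa*: last vowel = /a/, a back vowel → -ofo → *saofo*.
The final sound of the plural form *saofo* is /o/, which is a vowel, so the definite suffix is -ip, giving *saofoip*.
The definite form *saofoip*: final consonant = /p/, voiceless → -ah → *saofoipah*.

saofoipah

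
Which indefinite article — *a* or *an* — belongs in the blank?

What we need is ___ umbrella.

an

The indefinite article is chosen by the initial *sound* of the following word, not its spelling.
*umbrella* begins with the sound /ʌ/ (u pronounced /ʌ/) — a vowel sound.
So the article is *an*: What we need is an umbrella.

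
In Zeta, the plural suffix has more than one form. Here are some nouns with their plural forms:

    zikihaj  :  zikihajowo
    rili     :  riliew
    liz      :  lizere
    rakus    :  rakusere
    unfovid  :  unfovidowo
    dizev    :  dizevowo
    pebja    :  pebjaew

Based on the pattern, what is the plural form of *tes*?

tesere

The pattern is sibilance of the final sound: -ere when the stem ends in a sibilant (*liz*, *rakus*); -owo when the stem ends in a non-sibilant consonant (*zikihaj*, *unfovid*, *dizev*); -ew when the stem ends in a vowel (*rili*, *pebja*).
Since the final sound of *tes* is /s/ (a sibilant), it takes -ere, giving *tesere*.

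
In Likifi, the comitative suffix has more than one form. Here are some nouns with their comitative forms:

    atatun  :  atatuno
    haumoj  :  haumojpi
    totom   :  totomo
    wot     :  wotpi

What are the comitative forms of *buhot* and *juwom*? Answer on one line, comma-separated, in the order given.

The alternation tracks the final consonant of the stem — -o when the stem ends in a nasal (*atatun*, *totom*); -pi when the stem ends in a non-nasal consonant (*haumoj*, *wot*).
*buhot* — final consonant /t/ (non-nasal) → -pi → *buhotpi*.
*juwom*: final consonant = /m/, a nasal → -o → *juwomo*.

buhotpi, juwomo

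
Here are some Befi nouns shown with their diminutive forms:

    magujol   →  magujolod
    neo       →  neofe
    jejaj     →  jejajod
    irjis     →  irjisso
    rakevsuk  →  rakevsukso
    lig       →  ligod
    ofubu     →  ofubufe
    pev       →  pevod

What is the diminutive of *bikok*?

The pattern is voicing of the final sound: -so when the stem ends in a voiceless consonant (*irjis*, *rakevsuk*); -od when the stem ends in a voiced consonant (*magujol*, *jejaj*, *lig*, *pev*); -fe when the stem ends in a vowel (*neo*, *ofubu*).
The final sound of *bikok* is /k/, which is a voiceless consonant, so the suffix is -so, giving *bikokso*.

bikokso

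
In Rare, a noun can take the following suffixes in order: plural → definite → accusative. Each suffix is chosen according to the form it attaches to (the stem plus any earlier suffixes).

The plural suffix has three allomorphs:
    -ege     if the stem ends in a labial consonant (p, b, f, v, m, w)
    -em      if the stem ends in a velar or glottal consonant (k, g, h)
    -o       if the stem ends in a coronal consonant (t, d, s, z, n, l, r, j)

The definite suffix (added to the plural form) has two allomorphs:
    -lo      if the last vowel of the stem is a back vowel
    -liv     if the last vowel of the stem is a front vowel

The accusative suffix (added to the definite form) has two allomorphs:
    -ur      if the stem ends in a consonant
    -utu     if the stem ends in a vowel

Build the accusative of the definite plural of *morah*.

morahemlivur

*morah*: final consonant = /h/, velar/glottal → -em → *morahem*.
The plural form *morahem* — last vowel /e/ (a front vowel) → -liv → *morahemliv*.
Since the final sound of the definite form *morahemliv* is /v/ (a consonant), it takes -ur, giving *morahemlivur*.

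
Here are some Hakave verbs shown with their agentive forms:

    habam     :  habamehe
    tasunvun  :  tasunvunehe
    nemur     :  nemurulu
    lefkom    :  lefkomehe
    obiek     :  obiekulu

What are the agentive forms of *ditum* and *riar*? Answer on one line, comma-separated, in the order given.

The pattern is nasality of the final consonant: -ehe when the stem ends in a nasal (*habam*, *tasunvun*, *lefkom*); -ulu when the stem ends in a non-nasal consonant (*nemur*, *obiek*).
The final consonant of *ditum* is /m/, which is a nasal, so the suffix is -ehe, giving *ditumehe*.
The final consonant of *riar* is /r/, which is non-nasal, so the suffix is -ulu, giving *riarulu*.

ditumehe, riarulu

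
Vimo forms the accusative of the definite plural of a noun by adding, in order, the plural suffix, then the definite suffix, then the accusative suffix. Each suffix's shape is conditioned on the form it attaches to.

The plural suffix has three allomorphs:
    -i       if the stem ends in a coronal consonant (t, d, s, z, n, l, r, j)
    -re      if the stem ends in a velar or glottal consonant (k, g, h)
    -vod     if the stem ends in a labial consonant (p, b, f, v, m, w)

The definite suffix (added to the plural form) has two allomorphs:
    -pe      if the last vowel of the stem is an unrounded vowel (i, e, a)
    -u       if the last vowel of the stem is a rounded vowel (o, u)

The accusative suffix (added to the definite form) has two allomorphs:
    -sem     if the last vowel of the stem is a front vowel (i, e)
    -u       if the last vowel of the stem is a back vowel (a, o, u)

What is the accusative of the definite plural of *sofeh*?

sofehrepesem

*sofeh*: final consonant = /h/, velar/glottal → -re → *sofehre*.
Since the last vowel of the plural form *sofehre* is /e/ (an unrounded vowel), it takes -pe, giving *sofehrepe*.
The definite form *sofehrepe*: last vowel = /e/, a front vowel → -sem → *sofehrepesem*.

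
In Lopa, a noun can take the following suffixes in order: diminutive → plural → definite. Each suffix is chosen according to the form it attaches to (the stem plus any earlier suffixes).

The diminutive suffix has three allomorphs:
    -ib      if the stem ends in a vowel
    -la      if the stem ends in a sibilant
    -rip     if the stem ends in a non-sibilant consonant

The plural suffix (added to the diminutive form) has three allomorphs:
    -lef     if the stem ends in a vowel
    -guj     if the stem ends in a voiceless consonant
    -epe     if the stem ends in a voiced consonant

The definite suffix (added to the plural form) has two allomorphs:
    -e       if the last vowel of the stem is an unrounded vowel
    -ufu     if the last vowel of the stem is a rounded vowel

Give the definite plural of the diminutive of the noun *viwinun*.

viwinunripgujufu

*viwinun* — final sound /n/ (a non-sibilant consonant) → -rip → *viwinunrip*.
The final sound of the diminutive form *viwinunrip* is /p/, which is a voiceless consonant, so the plural suffix is -guj, giving *viwinunripguj*.
The plural form *viwinunripguj* — last vowel /u/ (a rounded vowel) → -ufu → *viwinunripgujufu*.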